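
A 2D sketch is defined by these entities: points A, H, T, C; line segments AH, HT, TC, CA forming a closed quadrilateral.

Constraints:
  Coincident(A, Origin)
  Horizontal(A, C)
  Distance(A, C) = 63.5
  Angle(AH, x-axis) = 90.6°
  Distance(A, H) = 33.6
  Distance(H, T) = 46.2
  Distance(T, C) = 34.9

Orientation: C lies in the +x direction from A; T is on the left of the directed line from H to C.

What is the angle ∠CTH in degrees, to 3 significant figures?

125°

Checks: |HT| = 46.20 ✓; |TC| = 34.90 ✓.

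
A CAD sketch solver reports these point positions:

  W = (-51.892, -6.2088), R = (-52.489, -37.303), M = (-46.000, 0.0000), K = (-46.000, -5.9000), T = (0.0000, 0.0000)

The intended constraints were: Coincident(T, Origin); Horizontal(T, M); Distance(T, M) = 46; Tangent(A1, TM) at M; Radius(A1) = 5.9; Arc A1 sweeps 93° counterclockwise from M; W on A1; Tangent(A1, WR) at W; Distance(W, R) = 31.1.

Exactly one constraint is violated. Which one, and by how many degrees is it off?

Tangent(A1, WR) at W — off by 4.10°.

T = (0.00, 0.00) ✓; T.y = 0.00, M.y = 0.00 ✓; |TM| = 46.00 ✓; ∠(KM, MT) = 90.00° ✓; |KM| = 5.900 ✓; bearing(K→W) − bearing(K→M) = 93.00° ✓; |KW| = 5.900 ✓; ∠(KW, WR) = 94.10° ✗; |WR| = 31.10 ✓.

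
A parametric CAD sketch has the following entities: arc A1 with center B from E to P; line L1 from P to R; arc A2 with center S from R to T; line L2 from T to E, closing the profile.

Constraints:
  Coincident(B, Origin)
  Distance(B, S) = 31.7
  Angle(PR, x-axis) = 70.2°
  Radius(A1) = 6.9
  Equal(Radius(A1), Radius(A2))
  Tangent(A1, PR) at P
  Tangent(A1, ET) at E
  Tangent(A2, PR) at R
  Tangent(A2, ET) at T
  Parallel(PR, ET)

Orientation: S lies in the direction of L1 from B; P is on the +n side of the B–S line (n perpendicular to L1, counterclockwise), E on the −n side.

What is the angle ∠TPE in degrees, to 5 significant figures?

66.475°

Tangency of A1 to both parallel lines with radius 6.9 puts P and E at B ± 6.9·n: P = (-6.4921, 2.3373), E = (6.4921, -2.3373). Equal radii place R and T the same way about S: R = S + 6.9·n = (4.2459, 32.163), T = S − 6.9·n = (17.230, 27.489). Then cos ∠TPE = PT·PE / (|PT||PE|), giving 66.475°.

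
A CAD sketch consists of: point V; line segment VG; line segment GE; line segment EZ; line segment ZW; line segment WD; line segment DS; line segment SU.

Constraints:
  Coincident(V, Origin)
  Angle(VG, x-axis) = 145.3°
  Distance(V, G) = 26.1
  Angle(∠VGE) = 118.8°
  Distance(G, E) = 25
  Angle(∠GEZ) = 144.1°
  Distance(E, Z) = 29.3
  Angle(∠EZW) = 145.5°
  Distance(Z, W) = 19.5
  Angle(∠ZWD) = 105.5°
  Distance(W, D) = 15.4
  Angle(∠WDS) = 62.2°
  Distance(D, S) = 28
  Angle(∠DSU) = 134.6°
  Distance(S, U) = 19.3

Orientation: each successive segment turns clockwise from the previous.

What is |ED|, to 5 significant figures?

47.795

∠EZW = 145.5° gives ZW at 13.700° from the x-axis; with |ZW| = 19.5, W = (19.586, 66.187). ∠ZWD = 105.5° gives WD at -60.800° from the x-axis; with |WD| = 15.4, D = (27.100, 52.744). Then |ED| = |D − E| = 47.795.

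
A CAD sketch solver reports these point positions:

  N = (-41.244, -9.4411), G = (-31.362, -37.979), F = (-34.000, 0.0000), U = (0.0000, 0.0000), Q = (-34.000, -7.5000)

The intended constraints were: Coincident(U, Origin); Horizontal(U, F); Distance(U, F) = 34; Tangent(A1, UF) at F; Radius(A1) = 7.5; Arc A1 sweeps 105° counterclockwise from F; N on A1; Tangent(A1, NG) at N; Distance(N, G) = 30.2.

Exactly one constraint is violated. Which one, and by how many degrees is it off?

Tangent(A1, NG) at N — off by 4.10°.

U = (0.00, 0.00) ✓; U.y = 0.00, F.y = 0.00 ✓; |UF| = 34.00 ✓; ∠(QF, FU) = 90.00° ✓; |QF| = 7.500 ✓; bearing(Q→N) − bearing(Q→F) = 105.0° ✓; |QN| = 7.500 ✓; ∠(QN, NG) = 85.90° ✗; |NG| = 30.20 ✓.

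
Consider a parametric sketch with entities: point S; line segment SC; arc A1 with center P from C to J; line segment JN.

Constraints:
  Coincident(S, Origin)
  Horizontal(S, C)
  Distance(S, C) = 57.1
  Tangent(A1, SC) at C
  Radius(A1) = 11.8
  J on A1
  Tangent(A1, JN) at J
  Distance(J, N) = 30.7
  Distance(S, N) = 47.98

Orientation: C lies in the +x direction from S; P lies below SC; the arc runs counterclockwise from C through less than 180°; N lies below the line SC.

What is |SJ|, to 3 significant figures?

46.9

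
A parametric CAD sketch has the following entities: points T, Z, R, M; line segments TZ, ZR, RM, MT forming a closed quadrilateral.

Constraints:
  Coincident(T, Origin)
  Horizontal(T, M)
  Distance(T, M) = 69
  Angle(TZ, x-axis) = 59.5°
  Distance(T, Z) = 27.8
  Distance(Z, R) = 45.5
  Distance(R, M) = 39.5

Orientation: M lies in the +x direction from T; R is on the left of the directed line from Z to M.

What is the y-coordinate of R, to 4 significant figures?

37.78

Checks: |ZR| = 45.50 ✓; |RM| = 39.50 ✓.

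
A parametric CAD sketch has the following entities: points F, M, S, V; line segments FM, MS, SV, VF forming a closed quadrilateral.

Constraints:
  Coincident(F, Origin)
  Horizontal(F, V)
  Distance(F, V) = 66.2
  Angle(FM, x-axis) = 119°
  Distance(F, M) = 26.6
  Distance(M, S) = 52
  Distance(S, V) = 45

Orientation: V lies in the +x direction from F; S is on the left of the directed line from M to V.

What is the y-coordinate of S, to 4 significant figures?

34.90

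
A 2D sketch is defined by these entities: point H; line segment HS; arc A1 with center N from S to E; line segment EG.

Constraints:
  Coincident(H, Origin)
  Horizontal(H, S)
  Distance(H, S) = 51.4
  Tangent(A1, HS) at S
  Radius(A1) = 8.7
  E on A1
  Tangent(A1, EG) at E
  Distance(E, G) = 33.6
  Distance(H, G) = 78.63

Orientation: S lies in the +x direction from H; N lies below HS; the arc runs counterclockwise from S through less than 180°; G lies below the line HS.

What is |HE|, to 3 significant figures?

47.4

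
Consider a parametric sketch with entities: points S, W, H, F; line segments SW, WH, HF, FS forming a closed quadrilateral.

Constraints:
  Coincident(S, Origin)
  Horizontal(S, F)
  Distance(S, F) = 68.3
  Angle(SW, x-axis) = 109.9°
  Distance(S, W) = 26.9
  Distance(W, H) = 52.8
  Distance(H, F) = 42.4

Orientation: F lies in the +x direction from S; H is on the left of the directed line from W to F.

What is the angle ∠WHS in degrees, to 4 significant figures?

28.90°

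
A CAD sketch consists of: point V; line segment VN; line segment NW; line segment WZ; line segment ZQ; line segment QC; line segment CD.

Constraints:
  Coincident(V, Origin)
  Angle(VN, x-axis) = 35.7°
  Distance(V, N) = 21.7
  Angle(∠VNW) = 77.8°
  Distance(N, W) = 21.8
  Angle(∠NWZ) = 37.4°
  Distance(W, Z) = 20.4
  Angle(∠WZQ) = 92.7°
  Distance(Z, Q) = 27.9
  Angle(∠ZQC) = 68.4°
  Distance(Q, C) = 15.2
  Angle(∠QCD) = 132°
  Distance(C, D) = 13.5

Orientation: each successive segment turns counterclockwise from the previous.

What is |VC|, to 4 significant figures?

35.08

V is at the origin; VN runs at 35.7° with length 21.7, so N = (17.62, 12.66). ∠VNW = 77.8° gives NW at 137.9° from the x-axis; with |NW| = 21.8, W = (1.447, 27.28). ∠NWZ = 37.4° gives WZ at -79.50° from the x-axis; with |WZ| = 20.4, Z = (5.165, 7.220). ∠WZQ = 92.7° gives ZQ at 7.800° from the x-axis; with |ZQ| = 27.9, Q = (32.81, 11.01). ∠ZQC = 68.4° gives QC at 119.4° from the x-axis; with |QC| = 15.2, C = (25.34, 24.25). Then |VC| = |C − V| = 35.08.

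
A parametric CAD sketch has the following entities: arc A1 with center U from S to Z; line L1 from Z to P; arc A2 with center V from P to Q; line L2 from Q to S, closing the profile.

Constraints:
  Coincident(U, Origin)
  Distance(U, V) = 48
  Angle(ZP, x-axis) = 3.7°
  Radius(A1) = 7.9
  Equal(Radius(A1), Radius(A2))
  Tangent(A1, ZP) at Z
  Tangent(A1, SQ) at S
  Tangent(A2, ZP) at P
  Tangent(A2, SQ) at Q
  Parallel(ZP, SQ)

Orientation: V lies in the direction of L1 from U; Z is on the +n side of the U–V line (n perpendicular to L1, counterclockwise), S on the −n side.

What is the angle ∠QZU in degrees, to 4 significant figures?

71.78°

The slot axis is L1's direction at 3.7°, so u = (cos 3.7°, sin 3.7°) = (0.9979, 0.06453) and n = (−sin 3.7°, cos 3.7°) = (-0.06453, 0.9979). U is at the origin and V lies 48.0 along u from U, so V = 48.0·u = (47.90, 3.098). Tangency of A1 to both parallel lines with radius 7.9 puts Z and S at U ± 7.9·n: Z = (-0.5098, 7.884), S = (0.5098, -7.884). Equal radii place P and Q the same way about V: P = V + 7.9·n = (47.39, 10.98), Q = V − 7.9·n = (48.41, -4.786). Then cos ∠QZU = ZQ·ZU / (|ZQ||ZU|), giving 71.78°.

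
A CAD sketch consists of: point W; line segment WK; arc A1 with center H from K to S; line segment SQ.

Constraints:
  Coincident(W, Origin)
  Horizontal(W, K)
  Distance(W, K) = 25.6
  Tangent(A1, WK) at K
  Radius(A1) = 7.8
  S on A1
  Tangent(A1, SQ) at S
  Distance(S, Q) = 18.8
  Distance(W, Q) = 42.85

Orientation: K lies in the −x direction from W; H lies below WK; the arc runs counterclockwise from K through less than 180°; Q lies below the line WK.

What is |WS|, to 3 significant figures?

34.3

Checks: |HS| = 7.800 ✓; ∠(HS, SQ) = 90.00° ✓; |SQ| = 18.80 ✓; |WQ| = 42.85 ✓.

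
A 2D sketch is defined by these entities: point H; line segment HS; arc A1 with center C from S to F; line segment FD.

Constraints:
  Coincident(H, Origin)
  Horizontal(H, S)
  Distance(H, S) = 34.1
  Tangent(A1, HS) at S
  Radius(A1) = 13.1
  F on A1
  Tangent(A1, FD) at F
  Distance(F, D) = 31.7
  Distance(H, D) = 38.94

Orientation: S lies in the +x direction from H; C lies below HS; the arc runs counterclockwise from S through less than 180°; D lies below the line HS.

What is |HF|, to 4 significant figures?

23.43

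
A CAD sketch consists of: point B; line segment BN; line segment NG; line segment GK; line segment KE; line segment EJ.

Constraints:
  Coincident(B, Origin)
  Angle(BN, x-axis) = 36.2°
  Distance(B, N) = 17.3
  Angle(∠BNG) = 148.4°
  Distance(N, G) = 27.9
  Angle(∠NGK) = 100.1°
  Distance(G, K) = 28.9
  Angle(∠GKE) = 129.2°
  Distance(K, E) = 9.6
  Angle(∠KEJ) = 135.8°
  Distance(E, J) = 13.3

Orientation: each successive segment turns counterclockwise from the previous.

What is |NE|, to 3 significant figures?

44.6

B is at the origin; BN runs at 36.2° with length 17.3, so N = (14.0, 10.2). ∠BNG = 148.4° gives NG at 67.8° from the x-axis; with |NG| = 27.9, G = (24.5, 36.0). ∠NGK = 100.1° gives GK at 148° from the x-axis; with |GK| = 28.9, K = (0.0741, 51.5). ∠GKE = 129.2° gives KE at -161° from the x-axis; with |KE| = 9.6, E = (-9.03, 48.4). Then |NE| = |E − N| = 44.6.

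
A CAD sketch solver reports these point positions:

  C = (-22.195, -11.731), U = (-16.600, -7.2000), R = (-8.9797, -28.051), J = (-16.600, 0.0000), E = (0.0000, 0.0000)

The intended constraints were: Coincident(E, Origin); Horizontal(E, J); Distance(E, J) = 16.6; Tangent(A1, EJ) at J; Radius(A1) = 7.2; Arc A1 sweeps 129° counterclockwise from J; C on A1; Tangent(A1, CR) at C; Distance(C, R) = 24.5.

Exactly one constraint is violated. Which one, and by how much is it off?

Distance(C, R) = 24.5 — off by 3.50.

E = (0.00, 0.00) ✓; E.y = 0.00, J.y = 0.00 ✓; |EJ| = 16.60 ✓; ∠(UJ, JE) = 90.00° ✓; |UJ| = 7.200 ✓; bearing(U→C) − bearing(U→J) = 129.0° ✓; |UC| = 7.200 ✓; ∠(UC, CR) = 90.00° ✓; |CR| = 21.00 ✗.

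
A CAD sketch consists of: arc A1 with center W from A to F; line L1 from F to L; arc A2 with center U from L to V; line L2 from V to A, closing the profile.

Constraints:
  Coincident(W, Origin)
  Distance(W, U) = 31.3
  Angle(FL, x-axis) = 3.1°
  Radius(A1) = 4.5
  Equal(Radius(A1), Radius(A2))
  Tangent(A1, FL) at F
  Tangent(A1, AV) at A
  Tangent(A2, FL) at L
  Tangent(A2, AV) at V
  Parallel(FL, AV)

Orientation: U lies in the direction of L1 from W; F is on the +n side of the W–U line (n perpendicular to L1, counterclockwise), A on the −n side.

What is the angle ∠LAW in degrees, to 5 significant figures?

73.958°

The slot axis is L1's direction at 3.1°, so u = (cos 3.1°, sin 3.1°) = (0.99854, 0.054079) and n = (−sin 3.1°, cos 3.1°) = (-0.054079, 0.99854). W is at the origin and U lies 31.3 along u from W, so U = 31.3·u = (31.254, 1.6927). Tangency of A1 to both parallel lines with radius 4.5 puts F and A at W ± 4.5·n: F = (-0.24335, 4.4934), A = (0.24335, -4.4934). Equal radii place L and V the same way about U: L = U + 4.5·n = (31.011, 6.1861), V = U − 4.5·n = (31.498, -2.8007). Then cos ∠LAW = AL·AW / (|AL||AW|), giving 73.958°.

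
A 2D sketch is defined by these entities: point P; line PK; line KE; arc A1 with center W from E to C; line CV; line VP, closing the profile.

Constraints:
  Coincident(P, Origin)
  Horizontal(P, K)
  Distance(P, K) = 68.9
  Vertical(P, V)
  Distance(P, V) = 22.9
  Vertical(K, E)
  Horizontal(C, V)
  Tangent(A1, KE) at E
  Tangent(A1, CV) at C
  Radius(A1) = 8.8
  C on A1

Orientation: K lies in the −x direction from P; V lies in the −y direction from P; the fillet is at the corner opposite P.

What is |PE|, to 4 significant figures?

70.33

The virtual corner opposite P is at (-68.90, -22.90). Tangency of A1 to KE means the radius WE is perpendicular to KE and tangency of A1 to CV means the radius WC is perpendicular to CV, with radius 8.8, so the center W sits 8.8 in from both sides at W = (-60.10, -14.10). That places the tangent points at E = (-68.90, -14.10) on KE and C = (-60.10, -22.90) on CV. Then |PE| = |E − P| = 70.33.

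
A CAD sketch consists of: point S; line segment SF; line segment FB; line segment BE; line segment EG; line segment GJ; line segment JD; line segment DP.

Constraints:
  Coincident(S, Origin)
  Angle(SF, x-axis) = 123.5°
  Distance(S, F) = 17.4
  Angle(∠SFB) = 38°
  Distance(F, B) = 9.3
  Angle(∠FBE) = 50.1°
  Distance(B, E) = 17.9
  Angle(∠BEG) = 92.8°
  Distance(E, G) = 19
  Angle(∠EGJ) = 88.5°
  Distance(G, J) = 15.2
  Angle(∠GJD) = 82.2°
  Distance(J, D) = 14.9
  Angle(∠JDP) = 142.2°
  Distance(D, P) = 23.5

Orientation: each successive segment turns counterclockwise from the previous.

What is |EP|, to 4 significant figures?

12.88

S is at the origin; SF runs at 123.5° with length 17.4, so F = (-9.604, 14.51). ∠SFB = 38.0° gives FB at -94.50° from the x-axis; with |FB| = 9.3, B = (-10.33, 5.238). ∠FBE = 50.1° gives BE at 35.40° from the x-axis; with |BE| = 17.9, E = (4.257, 15.61). ∠BEG = 92.8° gives EG at 122.6° from the x-axis; with |EG| = 19.0, G = (-5.979, 31.61). ∠EGJ = 88.5° gives GJ at -145.9° from the x-axis; with |GJ| = 15.2, J = (-18.57, 23.09). ∠GJD = 82.2° gives JD at -48.10° from the x-axis; with |JD| = 14.9, D = (-8.615, 12.00). ∠JDP = 142.2° gives DP at -10.30° from the x-axis; with |DP| = 23.5, P = (14.51, 7.800). Then |EP| = |P − E| = 12.88.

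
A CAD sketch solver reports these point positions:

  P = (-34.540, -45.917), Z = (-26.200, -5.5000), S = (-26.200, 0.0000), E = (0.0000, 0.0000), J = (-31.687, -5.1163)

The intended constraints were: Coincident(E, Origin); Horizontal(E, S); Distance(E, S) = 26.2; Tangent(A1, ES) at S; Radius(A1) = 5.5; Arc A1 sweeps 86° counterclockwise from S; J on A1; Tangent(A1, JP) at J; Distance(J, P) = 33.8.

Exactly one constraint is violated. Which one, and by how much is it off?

Distance(J, P) = 33.8 — off by 7.10.

E = (0.00, 0.00) ✓; E.y = 0.00, S.y = 0.00 ✓; |ES| = 26.20 ✓; ∠(ZS, SE) = 90.00° ✓; |ZS| = 5.500 ✓; bearing(Z→J) − bearing(Z→S) = 86.00° ✓; |ZJ| = 5.500 ✓; ∠(ZJ, JP) = 90.00° ✓; |JP| = 40.90 ✗.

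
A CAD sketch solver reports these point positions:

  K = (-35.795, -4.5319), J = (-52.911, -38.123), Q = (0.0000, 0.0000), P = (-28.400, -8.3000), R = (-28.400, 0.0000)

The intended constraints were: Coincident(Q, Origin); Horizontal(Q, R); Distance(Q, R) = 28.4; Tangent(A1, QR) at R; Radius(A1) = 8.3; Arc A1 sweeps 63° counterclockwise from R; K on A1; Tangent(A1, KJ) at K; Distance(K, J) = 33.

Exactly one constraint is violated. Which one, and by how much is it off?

Distance(K, J) = 33 — off by 4.70.

Q = (0.00, 0.00) ✓; Q.y = 0.00, R.y = 0.00 ✓; |QR| = 28.40 ✓; ∠(PR, RQ) = 90.00° ✓; |PR| = 8.300 ✓; bearing(P→K) − bearing(P→R) = 63.00° ✓; |PK| = 8.300 ✓; ∠(PK, KJ) = 90.00° ✓; |KJ| = 37.70 ✗.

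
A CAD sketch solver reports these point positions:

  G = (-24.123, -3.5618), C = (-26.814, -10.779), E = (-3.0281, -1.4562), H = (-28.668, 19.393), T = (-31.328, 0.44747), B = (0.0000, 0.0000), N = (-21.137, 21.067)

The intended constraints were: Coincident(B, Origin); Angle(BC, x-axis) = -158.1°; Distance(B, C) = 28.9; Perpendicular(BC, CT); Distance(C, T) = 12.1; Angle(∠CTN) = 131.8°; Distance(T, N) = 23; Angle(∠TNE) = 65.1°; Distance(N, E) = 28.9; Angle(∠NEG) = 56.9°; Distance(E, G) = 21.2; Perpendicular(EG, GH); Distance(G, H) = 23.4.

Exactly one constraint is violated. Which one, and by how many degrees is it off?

Perpendicular(EG, GH) — off by 5.50°.

B = (0.00, 0.00) ✓; BC at -158.1° ✓; |BC| = 28.90 ✓; ∠(BC, CT) = 90.00° ✓; |CT| = 12.10 ✓; ∠CTN = 131.8° ✓; |TN| = 23.00 ✓; ∠TNE = 65.10° ✓; |NE| = 28.90 ✓; ∠NEG = 56.90° ✓; |EG| = 21.20 ✓; ∠(EG, GH) = 84.50° ✗; |GH| = 23.40 ✓.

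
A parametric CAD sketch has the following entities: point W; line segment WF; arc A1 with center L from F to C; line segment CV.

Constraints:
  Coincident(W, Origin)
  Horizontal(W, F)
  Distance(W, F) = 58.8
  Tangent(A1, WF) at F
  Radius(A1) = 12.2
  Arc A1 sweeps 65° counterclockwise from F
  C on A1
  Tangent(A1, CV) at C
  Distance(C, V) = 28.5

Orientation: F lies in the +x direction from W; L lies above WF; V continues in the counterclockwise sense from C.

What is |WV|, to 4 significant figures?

88.25

W is at the origin; W and F share the same y with |WF| = 58.8 and F on the +x side, so F = (58.80, 0.000). Since A1 is tangent to WF there, LF ⟂ WF, so L = F + (0, 12.2) = (58.80, 12.20). On A1, F sits at bearing -90° from L; a 65° counterclockwise sweep puts C at bearing -25°, so C = L + 12.2·(cos -25°, sin -25°) = (69.86, 7.044). Tangency of A1 to CV means the radius LC is perpendicular to CV, so CV runs along (−sin -25°, cos -25°); with |CV| = 28.5, V = (81.90, 32.87). Then |WV| = |V − W| = 88.25.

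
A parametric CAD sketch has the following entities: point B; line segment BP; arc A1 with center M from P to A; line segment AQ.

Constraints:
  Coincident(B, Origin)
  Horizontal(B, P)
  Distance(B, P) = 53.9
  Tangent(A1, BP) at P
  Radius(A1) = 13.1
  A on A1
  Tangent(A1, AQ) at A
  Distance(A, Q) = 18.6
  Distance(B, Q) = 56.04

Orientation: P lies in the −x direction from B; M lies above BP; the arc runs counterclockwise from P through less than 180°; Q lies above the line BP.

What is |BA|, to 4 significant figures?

43.92

Checks: ∠(MP, PB) = 90.00° ✓; |MP| = 13.10 ✓; |MA| = 13.10 ✓; ∠(MA, AQ) = 90.00° ✓; |AQ| = 18.60 ✓; |BQ| = 56.04 ✓.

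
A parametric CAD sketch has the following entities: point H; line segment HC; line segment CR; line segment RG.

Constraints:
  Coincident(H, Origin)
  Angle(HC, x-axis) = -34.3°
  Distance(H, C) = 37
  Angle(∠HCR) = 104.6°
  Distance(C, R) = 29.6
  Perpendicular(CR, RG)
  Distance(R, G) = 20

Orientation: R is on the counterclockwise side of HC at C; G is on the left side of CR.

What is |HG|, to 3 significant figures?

42.0

∠HCR = 104.6°, so CR runs at -34.3° + (180° − 104.6°) = 41.1° from the x-axis; with |CR| = 29.6, R = C + 29.6·(cos 41.1°, sin 41.1°) = (52.9, -1.39). CR ⟂ RG; with |RG| = 20.0 on the left of CR, G = R + 20.0·(-0.657, 0.754) = (39.7, 13.7). Then |HG| = |G − H| = 42.0.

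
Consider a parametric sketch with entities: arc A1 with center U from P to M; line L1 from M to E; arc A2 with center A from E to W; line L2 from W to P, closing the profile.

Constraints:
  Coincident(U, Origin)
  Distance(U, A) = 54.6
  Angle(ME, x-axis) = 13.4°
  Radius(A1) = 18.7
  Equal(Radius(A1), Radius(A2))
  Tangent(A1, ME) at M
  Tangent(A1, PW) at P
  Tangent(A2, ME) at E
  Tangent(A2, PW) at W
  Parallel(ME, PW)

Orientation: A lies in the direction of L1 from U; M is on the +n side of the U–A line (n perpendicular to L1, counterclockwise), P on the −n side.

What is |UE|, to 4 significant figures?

57.71

Tangency of A1 to both parallel lines with radius 18.7 puts M and P at U ± 18.7·n: M = (-4.334, 18.19), P = (4.334, -18.19). Equal radii place E and W the same way about A: E = A + 18.7·n = (48.78, 30.84), W = A − 18.7·n = (57.45, -5.537). Then |UE| = |E − U| = 57.71.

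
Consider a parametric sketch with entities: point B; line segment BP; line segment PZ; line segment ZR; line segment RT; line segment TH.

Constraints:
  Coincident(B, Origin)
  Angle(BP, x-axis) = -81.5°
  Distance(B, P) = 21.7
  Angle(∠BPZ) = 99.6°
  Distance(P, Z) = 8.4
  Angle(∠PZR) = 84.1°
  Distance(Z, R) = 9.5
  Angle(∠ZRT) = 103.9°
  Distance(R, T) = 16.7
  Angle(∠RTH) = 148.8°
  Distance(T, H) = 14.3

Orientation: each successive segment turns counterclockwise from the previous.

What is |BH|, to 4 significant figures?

24.09

B is at the origin; BP runs at -81.5° with length 21.7, so P = (3.207, -21.46). ∠BPZ = 99.6° gives PZ at -1.100° from the x-axis; with |PZ| = 8.4, Z = (11.61, -21.62). ∠PZR = 84.1° gives ZR at 94.80° from the x-axis; with |ZR| = 9.5, R = (10.81, -12.16). ∠ZRT = 103.9° gives RT at 170.9° from the x-axis; with |RT| = 16.7, T = (-5.679, -9.515). ∠RTH = 148.8° gives TH at -157.9° from the x-axis; with |TH| = 14.3, H = (-18.93, -14.89). Then |BH| = |H − B| = 24.09.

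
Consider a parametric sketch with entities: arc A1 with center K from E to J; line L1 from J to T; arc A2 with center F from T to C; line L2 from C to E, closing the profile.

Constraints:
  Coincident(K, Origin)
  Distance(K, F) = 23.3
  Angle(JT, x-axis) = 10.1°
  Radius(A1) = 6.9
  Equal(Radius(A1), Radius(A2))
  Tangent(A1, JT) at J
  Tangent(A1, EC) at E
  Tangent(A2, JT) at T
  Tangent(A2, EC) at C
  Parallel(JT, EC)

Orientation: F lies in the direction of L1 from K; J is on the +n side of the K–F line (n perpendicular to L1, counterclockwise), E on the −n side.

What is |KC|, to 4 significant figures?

24.30

The slot axis is L1's direction at 10.1°, so u = (cos 10.1°, sin 10.1°) = (0.9845, 0.1754) and n = (−sin 10.1°, cos 10.1°) = (-0.1754, 0.9845). K is at the origin and F lies 23.3 along u from K, so F = 23.3·u = (22.94, 4.086). Tangency of A1 to both parallel lines with radius 6.9 puts J and E at K ± 6.9·n: J = (-1.210, 6.793), E = (1.210, -6.793). Equal radii place T and C the same way about F: T = F + 6.9·n = (21.73, 10.88), C = F − 6.9·n = (24.15, -2.707). Then |KC| = |C − K| = 24.30.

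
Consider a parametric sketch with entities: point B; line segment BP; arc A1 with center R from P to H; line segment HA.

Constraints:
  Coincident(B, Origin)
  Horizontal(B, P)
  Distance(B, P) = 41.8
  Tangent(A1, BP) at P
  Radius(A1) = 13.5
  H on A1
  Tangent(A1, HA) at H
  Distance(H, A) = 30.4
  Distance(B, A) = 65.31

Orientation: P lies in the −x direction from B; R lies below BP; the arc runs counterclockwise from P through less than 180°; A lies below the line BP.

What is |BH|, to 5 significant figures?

57.425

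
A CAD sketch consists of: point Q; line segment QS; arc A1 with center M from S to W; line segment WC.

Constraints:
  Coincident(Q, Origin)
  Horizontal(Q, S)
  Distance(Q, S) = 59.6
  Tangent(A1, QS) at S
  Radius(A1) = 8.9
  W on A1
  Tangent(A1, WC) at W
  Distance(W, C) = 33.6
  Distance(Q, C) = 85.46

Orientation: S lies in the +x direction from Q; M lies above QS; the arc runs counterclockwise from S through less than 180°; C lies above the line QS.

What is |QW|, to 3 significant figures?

68.6

Checks: Q = (0.00, 0.00) ✓; |MW| = 8.900 ✓; ∠(MW, WC) = 90.00° ✓; |WC| = 33.60 ✓; |QC| = 85.46 ✓.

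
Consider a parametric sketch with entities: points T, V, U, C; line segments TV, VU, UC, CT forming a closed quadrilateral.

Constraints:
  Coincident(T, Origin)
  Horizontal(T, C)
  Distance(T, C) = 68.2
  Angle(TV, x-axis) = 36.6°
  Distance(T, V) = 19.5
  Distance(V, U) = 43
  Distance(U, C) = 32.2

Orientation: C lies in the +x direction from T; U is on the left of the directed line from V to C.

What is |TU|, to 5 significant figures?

62.190

T is at the origin; T and C share the same y with |TC| = 68.2 and C in +x, so C = (68.2, 0). TV runs at 36.6° with |TV| = 19.5, so V = (15.655, 11.626). U is determined by |VU| = 43.0 and |UC| = 32.2 together: it lies at the intersection of circle(V, 43.0) and circle(C, 32.2). With |VC| = 53.816, the foot of the radical line on VC is 34.454 from V and the perpendicular offset is √(43.0² − 34.454²) = 25.728. Taking the left-of-VC solution: U = (54.853, 29.304).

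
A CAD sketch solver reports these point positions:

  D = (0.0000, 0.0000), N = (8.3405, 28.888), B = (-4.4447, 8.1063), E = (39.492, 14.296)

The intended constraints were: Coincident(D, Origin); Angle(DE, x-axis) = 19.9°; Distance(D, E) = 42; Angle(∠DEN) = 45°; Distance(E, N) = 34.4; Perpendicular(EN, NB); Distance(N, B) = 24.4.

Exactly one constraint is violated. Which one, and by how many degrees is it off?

Perpendicular(EN, NB) — off by 6.50°.

D = (0.00, 0.00) ✓; DE at 19.90° ✓; |DE| = 42.00 ✓; ∠DEN = 45.00° ✓; |EN| = 34.40 ✓; ∠(EN, NB) = 83.50° ✗; |NB| = 24.40 ✓.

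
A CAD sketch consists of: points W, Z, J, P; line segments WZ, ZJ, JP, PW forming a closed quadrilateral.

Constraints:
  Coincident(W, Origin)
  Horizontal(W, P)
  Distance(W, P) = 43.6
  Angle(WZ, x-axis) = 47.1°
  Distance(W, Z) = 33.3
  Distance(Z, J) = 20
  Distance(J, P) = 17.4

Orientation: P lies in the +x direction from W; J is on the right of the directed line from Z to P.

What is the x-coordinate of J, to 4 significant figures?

26.89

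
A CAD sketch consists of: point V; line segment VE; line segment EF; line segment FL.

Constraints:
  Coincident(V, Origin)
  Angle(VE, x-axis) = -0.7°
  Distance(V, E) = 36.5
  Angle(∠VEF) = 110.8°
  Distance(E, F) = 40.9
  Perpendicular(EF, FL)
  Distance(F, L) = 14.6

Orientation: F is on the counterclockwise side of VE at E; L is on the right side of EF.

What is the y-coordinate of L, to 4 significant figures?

32.26

∠VEF = 110.8°, so EF runs at -0.7° + (180° − 110.8°) = 68.50° from the x-axis; with |EF| = 40.9, F = E + 40.9·(cos 68.50°, sin 68.50°) = (51.49, 37.61). The perpendicularity gives FL at right angles to EF; with |FL| = 14.6 on the right of EF, L = F + 14.6·(0.9304, -0.3665) = (65.07, 32.26). So L.y = 32.26.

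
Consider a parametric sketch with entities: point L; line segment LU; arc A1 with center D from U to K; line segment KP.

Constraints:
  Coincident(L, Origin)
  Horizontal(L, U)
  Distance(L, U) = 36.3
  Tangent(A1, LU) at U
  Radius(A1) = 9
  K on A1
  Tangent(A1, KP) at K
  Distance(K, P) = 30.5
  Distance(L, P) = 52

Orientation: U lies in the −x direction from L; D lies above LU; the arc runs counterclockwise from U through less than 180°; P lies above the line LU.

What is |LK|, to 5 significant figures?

29.369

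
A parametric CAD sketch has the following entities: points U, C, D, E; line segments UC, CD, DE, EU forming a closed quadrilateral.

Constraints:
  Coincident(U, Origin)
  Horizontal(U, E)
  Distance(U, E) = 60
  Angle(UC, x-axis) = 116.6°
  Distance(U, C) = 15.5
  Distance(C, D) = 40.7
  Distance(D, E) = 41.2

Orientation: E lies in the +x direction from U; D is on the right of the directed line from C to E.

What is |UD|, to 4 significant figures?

26.40

Checks: |UE| = 60.00 ✓; |UC| = 15.50 ✓; |CD| = 40.70 ✓; |DE| = 41.20 ✓.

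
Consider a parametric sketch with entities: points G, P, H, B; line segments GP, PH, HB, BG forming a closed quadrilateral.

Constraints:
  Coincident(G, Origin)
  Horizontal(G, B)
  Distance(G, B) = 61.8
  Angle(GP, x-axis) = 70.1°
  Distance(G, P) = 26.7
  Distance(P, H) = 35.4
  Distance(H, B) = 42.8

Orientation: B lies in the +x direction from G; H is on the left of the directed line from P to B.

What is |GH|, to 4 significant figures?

56.67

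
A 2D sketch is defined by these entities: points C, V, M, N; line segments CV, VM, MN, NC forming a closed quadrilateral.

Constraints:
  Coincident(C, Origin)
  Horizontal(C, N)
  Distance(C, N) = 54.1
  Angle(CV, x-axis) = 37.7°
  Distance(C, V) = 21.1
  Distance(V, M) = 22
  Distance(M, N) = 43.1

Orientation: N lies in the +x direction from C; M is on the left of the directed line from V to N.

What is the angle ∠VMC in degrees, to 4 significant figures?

13.18°

C is at the origin; CN is horizontal with |CN| = 54.1 and N in +x, so N = (54.1, 0). CV runs at 37.7° with |CV| = 21.1, so V = (16.69, 12.90). M is determined by |VM| = 22.0 and |MN| = 43.1 together: it lies at the intersection of circle(V, 22.0) and circle(N, 43.1). With |VN| = 39.57, the foot of the radical line on VN is 2.427 from V and the perpendicular offset is √(22.0² − 2.427²) = 21.87. Taking the left-of-VN solution: M = (26.12, 32.78).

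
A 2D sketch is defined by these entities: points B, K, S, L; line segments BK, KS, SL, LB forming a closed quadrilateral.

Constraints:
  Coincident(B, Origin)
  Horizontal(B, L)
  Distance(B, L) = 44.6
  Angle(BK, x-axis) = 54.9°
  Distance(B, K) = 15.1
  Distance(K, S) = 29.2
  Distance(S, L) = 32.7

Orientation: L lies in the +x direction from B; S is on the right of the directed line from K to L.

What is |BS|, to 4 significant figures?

22.58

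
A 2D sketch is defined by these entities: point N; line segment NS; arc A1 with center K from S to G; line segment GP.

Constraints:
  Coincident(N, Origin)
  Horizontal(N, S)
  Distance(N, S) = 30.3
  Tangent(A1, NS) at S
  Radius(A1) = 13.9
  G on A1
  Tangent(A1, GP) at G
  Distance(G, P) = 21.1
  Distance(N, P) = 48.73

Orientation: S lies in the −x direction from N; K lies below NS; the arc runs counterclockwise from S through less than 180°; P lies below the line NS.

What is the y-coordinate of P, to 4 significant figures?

-39.14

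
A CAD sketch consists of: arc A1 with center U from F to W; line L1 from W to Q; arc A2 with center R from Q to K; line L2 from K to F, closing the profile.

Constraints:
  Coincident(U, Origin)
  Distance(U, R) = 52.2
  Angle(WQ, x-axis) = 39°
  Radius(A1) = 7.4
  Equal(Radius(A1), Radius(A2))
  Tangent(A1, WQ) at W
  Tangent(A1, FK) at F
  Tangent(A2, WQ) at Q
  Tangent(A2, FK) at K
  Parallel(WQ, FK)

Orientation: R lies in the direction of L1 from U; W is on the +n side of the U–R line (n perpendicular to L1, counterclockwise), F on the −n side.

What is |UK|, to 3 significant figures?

52.7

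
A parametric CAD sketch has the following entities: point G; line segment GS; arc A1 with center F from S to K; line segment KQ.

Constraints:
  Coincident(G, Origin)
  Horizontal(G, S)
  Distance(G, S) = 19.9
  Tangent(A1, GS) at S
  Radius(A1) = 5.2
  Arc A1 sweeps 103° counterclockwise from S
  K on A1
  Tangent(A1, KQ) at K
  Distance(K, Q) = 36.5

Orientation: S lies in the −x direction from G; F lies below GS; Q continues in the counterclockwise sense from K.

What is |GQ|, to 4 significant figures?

45.16

On A1, S sits at bearing 90° from F; a 103° counterclockwise sweep puts K at bearing 193°, so K = F + 5.2·(cos 193°, sin 193°) = (-24.97, -6.370). The tangent condition forces FK to be normal to KQ, so KQ runs along (−sin 193°, cos 193°); with |KQ| = 36.5, Q = (-16.76, -41.93). Then |GQ| = |Q − G| = 45.16.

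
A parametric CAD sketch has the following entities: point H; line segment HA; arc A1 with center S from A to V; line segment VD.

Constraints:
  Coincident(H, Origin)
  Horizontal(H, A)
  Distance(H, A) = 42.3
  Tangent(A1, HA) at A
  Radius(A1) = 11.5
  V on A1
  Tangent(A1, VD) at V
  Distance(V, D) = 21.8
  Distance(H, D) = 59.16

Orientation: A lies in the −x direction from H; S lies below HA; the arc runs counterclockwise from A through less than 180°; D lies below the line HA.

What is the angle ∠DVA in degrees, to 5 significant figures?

126.84°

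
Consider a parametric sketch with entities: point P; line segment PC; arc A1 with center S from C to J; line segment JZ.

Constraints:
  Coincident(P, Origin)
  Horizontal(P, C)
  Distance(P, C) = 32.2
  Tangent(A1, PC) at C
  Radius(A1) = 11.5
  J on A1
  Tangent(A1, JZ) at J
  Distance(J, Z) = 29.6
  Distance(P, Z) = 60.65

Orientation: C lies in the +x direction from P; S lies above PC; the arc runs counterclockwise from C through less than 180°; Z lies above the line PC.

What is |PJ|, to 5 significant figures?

45.033

Checks: |SJ| = 11.50 ✓; ∠(SJ, JZ) = 90.00° ✓; |JZ| = 29.60 ✓; |PZ| = 60.65 ✓.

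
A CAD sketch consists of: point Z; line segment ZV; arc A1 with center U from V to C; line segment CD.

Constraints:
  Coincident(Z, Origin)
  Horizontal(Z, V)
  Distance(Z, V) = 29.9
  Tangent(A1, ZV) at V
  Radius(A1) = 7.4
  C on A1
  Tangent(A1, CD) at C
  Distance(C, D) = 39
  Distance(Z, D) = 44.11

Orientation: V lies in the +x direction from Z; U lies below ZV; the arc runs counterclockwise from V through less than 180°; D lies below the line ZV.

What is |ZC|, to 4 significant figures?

23.41

Z is at the origin; ZV is horizontal with |ZV| = 29.9 and V on the +x side, so V = (29.90, 0.000). Tangency of A1 to ZV means the radius UV is perpendicular to ZV, so U = V + (0, -7.4) = (29.90, -7.400). Since UC ⟂ CD (tangency), |UD| = √(7.4² + 39.0²) = 39.70 regardless of where C sits on A1. So D lies on both circle(Z, 44.11) and circle(U, 39.70); the below-ZV intersection is D = (11.51, -42.58). C is the foot of the tangent from D: C = (22.82, -5.255).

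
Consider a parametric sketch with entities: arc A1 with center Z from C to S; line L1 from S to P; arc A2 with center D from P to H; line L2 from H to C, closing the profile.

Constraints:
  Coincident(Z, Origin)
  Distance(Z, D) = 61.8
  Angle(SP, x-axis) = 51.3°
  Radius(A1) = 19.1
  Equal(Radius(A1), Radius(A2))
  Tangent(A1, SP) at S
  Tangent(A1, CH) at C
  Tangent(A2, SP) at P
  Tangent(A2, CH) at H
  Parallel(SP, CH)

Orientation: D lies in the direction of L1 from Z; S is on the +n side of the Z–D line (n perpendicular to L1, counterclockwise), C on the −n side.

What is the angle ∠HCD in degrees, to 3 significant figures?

17.2°

The slot axis is L1's direction at 51.3°, so u = (cos 51.3°, sin 51.3°) = (0.625, 0.780) and n = (−sin 51.3°, cos 51.3°) = (-0.780, 0.625). Z is at the origin and D lies 61.8 along u from Z, so D = 61.8·u = (38.6, 48.2). Tangency of A1 to both parallel lines with radius 19.1 puts S and C at Z ± 19.1·n: S = (-14.9, 11.9), C = (14.9, -11.9). Equal radii place P and H the same way about D: P = D + 19.1·n = (23.7, 60.2), H = D − 19.1·n = (53.5, 36.3). Then cos ∠HCD = CH·CD / (|CH||CD|), giving 17.2°.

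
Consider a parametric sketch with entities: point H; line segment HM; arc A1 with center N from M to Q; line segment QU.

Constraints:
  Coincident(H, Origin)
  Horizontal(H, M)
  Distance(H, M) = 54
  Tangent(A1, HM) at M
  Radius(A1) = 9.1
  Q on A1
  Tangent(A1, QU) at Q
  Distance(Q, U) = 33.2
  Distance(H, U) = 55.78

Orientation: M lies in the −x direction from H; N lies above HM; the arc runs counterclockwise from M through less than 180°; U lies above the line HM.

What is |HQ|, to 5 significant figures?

45.664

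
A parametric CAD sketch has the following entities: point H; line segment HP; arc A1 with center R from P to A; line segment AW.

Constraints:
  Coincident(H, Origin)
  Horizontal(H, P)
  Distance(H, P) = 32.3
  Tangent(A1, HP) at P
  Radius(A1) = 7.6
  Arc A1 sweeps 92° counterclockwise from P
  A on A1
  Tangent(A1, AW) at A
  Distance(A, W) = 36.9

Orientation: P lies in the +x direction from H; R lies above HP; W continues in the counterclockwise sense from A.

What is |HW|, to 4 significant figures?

59.10

H is at the origin; H and P share the same y with |HP| = 32.3 and P on the +x side, so P = (32.30, 0.000). Tangency of A1 to HP means the radius RP is perpendicular to HP, so R = P + (0, 7.6) = (32.30, 7.600). On A1, P sits at bearing -90° from R; a 92° counterclockwise sweep puts A at bearing 2°, so A = R + 7.6·(cos 2°, sin 2°) = (39.90, 7.865). Tangency of A1 to AW means the radius RA is perpendicular to AW, so AW runs along (−sin 2°, cos 2°); with |AW| = 36.9, W = (38.61, 44.74). Then |HW| = |W − H| = 59.10.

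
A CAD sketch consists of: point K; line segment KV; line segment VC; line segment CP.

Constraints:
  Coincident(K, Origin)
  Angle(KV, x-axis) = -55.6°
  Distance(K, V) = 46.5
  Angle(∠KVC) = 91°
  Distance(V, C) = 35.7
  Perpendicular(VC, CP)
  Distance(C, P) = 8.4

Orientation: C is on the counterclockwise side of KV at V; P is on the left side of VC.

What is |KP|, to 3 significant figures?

52.8

K is at the origin; KV runs at -55.6° with length 46.5, so V = 46.5·(cos -55.6°, sin -55.6°) = (26.3, -38.4). ∠KVC = 91.0°, so VC runs at -55.6° + (180° − 91.0°) = 33.4° from the x-axis; with |VC| = 35.7, C = V + 35.7·(cos 33.4°, sin 33.4°) = (56.1, -18.7). VC is perpendicular to CP; with |CP| = 8.4 on the left of VC, P = C + 8.4·(-0.550, 0.835) = (51.5, -11.7). Then |KP| = |P − K| = 52.8.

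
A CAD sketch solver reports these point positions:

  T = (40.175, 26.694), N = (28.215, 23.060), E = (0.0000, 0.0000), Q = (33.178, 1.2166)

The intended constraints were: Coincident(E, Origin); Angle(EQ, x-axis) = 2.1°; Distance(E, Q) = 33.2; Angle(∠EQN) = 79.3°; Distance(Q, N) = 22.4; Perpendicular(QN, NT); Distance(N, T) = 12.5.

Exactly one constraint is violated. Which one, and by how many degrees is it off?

Perpendicular(QN, NT) — off by 4.10°.

E = (0.00, 0.00) ✓; EQ at 2.100° ✓; |EQ| = 33.20 ✓; ∠EQN = 79.30° ✓; |QN| = 22.40 ✓; ∠(QN, NT) = 85.90° ✗; |NT| = 12.50 ✓.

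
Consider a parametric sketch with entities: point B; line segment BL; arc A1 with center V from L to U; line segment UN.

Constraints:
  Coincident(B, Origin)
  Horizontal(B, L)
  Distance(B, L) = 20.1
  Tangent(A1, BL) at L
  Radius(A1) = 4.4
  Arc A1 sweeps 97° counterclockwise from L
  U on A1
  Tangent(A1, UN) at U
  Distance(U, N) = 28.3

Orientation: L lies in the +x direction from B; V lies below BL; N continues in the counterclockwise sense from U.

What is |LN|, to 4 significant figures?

33.04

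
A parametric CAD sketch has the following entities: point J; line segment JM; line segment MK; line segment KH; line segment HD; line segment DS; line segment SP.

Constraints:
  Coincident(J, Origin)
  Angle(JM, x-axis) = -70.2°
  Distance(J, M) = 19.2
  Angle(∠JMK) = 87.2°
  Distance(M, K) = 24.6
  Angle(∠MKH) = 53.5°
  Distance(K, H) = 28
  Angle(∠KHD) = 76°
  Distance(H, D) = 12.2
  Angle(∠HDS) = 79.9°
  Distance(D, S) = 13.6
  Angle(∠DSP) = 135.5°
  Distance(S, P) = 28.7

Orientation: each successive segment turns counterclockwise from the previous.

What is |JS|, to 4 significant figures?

16.91

J is at the origin; JM runs at -70.2° with length 19.2, so M = (6.504, -18.06). ∠JMK = 87.2° gives MK at 22.60° from the x-axis; with |MK| = 24.6, K = (29.21, -8.611). ∠MKH = 53.5° gives KH at 149.1° from the x-axis; with |KH| = 28.0, H = (5.189, 5.768). ∠KHD = 76.0° gives HD at -106.9° from the x-axis; with |HD| = 12.2, D = (1.642, -5.905). ∠HDS = 79.9° gives DS at -6.800° from the x-axis; with |DS| = 13.6, S = (15.15, -7.516). Then |JS| = |S − J| = 16.91.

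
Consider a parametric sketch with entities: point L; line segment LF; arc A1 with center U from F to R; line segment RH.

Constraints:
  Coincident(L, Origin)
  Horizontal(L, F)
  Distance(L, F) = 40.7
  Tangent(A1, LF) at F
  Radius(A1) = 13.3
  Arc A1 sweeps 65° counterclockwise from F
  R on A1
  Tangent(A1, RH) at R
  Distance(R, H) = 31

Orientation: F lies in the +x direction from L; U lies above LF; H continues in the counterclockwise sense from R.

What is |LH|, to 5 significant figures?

74.945

L is at the origin; LF is horizontal with |LF| = 40.7 and F on the +x side, so F = (40.700, 0.0000). Since A1 is tangent to LF there, UF ⟂ LF, so U = F + (0, 13.3) = (40.700, 13.300). On A1, F sits at bearing -90° from U; a 65° counterclockwise sweep puts R at bearing -25°, so R = U + 13.3·(cos -25°, sin -25°) = (52.754, 7.6792). A1 meets RH tangentially, so UR is at right angles to RH, so RH runs along (−sin -25°, cos -25°); with |RH| = 31.0, H = (65.855, 35.775). Then |LH| = |H − L| = 74.945.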